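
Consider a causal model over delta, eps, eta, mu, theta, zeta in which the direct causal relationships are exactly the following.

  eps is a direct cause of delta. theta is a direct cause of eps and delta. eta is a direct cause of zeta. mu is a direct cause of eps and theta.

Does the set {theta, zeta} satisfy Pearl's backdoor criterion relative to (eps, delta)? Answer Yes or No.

Backdoor paths from eps to delta (paths whose first edge points into eps):
  P1: eps <- mu -> theta -> delta
  P2: eps <- theta -> delta
Condition 1 (no descendant of eps in the set): holds — descendants of eps are {delta}; none are in {theta, zeta}.
Condition 2 (every backdoor path blocked by {theta, zeta}):
  P1: blocked at chain node theta ∈ conditioning set.
  P2: blocked at fork node theta ∈ conditioning set.
{theta, zeta} satisfies the backdoor criterion.

Yes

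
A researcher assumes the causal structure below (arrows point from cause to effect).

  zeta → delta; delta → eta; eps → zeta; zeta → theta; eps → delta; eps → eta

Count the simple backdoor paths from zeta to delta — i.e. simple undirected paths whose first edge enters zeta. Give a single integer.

2

A backdoor path from zeta to delta is any simple undirected path whose first edge points into zeta (i.e. leaves zeta via a parent).
Parents of zeta: {eps}.
Enumerating:
  P1: zeta <- eps -> delta
  P2: zeta <- eps -> eta <- delta
That exhausts the simple backdoor paths. Count: 2.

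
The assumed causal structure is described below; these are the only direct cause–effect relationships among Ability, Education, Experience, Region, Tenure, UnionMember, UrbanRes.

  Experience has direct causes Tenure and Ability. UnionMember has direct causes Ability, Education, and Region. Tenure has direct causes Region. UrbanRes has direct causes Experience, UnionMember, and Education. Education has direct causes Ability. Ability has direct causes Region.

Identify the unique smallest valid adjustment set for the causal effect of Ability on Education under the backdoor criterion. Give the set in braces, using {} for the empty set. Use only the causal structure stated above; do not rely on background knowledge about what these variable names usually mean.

Variables eligible for adjustment (non-descendants of Ability, excluding Ability and Education): {Region, Tenure}.
Backdoor paths from Ability to Education:
  P1: Ability <- Region -> UnionMember <- Education
  P2: Ability <- Region -> UnionMember -> UrbanRes <- Education
  P3: Ability <- Region -> Tenure -> Experience -> UrbanRes <- Education
  P4: Ability <- Region -> Tenure -> Experience -> UrbanRes <- UnionMember <- Education
Each backdoor path contains an unconditioned collider, so every path is already blocked with the empty conditioning set:
  P1: blocked at collider UnionMember (neither it nor any descendant is in the conditioning set).
  P2: blocked at collider UrbanRes (neither it nor any descendant is in the conditioning set).
  P3: blocked at collider UrbanRes (neither it nor any descendant is in the conditioning set).
  P4: blocked at collider UrbanRes (neither it nor any descendant is in the conditioning set).
The empty set is therefore the unique smallest valid set.

{}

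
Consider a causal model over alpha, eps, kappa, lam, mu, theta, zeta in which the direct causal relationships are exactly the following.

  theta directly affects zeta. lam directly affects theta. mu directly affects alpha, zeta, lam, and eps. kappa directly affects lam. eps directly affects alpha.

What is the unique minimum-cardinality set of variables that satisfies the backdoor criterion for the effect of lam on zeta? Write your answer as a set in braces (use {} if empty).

Variables eligible for adjustment (non-descendants of lam, excluding lam and zeta): {alpha, eps, kappa, mu}.
Backdoor paths from lam to zeta:
  P1: lam <- mu -> zeta
The empty set is not sufficient: P1 (lam <- mu -> zeta) has no collider blocking it and no conditioned non-collider, so it is open.
Try {mu}:
  P1: blocked at fork node mu ∈ conditioning set.
{mu} contains no descendant of lam and blocks every backdoor path.
No other singleton works — e.g. {kappa} leaves P1 open — so {mu} is the unique smallest valid adjustment set.

{mu}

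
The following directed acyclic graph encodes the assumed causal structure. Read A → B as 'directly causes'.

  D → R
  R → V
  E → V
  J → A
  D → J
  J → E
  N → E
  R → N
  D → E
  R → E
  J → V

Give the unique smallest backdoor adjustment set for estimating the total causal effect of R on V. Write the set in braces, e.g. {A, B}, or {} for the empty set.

{D}

Variables eligible for adjustment (non-descendants of R, excluding R and V): {A, D, J}.
Backdoor paths from R to V:
  P1: R <- D -> J -> E -> V
  P2: R <- D -> J -> V
  P3: R <- D -> E <- J -> V
  P4: R <- D -> E -> V
The empty set is not sufficient: P1 (R <- D -> J -> E -> V) has no collider blocking it and no conditioned non-collider, so it is open.
Try {D}:
  P1: blocked at fork node D ∈ conditioning set.
  P2: blocked at fork node D ∈ conditioning set.
  P3: blocked at fork node D ∈ conditioning set.
  P4: blocked at fork node D ∈ conditioning set.
{D} contains no descendant of R and blocks every backdoor path.
No other singleton works — e.g. {J} leaves P4 open — so {D} is the unique smallest valid adjustment set.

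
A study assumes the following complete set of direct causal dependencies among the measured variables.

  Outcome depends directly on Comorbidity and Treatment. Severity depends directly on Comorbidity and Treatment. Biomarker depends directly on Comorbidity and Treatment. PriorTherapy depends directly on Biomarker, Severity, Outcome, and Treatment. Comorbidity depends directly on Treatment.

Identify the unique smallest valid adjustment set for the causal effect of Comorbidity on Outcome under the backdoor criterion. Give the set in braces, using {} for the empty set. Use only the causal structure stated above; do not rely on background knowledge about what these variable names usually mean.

{Treatment}

Variables eligible for adjustment (non-descendants of Comorbidity, excluding Comorbidity and Outcome): {Treatment}.
Backdoor paths from Comorbidity to Outcome:
  P1: Comorbidity <- Treatment -> Biomarker -> PriorTherapy <- Outcome
  P2: Comorbidity <- Treatment -> Severity -> PriorTherapy <- Outcome
  P3: Comorbidity <- Treatment -> Outcome
  P4: Comorbidity <- Treatment -> PriorTherapy <- Outcome
The empty set is not sufficient: P3 (Comorbidity <- Treatment -> Outcome) has no collider blocking it and no conditioned non-collider, so it is open.
Try {Treatment}:
  P1: blocked at fork node Treatment ∈ conditioning set.
  P2: blocked at fork node Treatment ∈ conditioning set.
  P3: blocked at fork node Treatment ∈ conditioning set.
  P4: blocked at fork node Treatment ∈ conditioning set.
{Treatment} contains no descendant of Comorbidity and blocks every backdoor path.
{Treatment} is the unique smallest valid adjustment set.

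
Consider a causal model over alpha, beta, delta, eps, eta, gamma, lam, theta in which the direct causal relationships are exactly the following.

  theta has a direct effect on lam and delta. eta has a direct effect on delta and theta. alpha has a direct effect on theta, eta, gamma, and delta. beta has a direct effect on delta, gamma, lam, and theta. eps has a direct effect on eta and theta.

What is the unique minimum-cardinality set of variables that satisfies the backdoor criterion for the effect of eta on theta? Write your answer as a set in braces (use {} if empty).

{alpha, eps}

Variables eligible for adjustment (non-descendants of eta, excluding eta and theta): {alpha, beta, eps, gamma}.
Backdoor paths from eta to theta:
  P1: eta <- eps -> theta
  P2: eta <- alpha -> theta
  P3: eta <- alpha -> gamma <- beta -> theta
  P4: eta <- alpha -> gamma <- beta -> delta <- theta
  P5: eta <- alpha -> gamma <- beta -> lam <- theta
  P6: eta <- alpha -> delta <- beta -> theta
  P7: eta <- alpha -> delta <- beta -> lam <- theta
  P8: eta <- alpha -> delta <- theta
The empty set is not sufficient: P1 (eta <- eps -> theta) has no collider blocking it and no conditioned non-collider, so it is open.
Try {alpha, eps}:
  P1: blocked at fork node eps ∈ conditioning set.
  P2: blocked at fork node alpha ∈ conditioning set.
  P3: blocked at fork node alpha ∈ conditioning set.
  P4: blocked at fork node alpha ∈ conditioning set.
  P5: blocked at fork node alpha ∈ conditioning set.
  P6: blocked at fork node alpha ∈ conditioning set.
  P7: blocked at fork node alpha ∈ conditioning set.
  P8: blocked at fork node alpha ∈ conditioning set.
{alpha, eps} contains no descendant of eta and blocks every backdoor path.
Every element of {alpha, eps} is needed (dropping alpha leaves P2 open; dropping eps leaves P1 open), so no proper subset is valid.
Among all size-2 subsets of the eligible variables, only {alpha, eps} blocks every backdoor path, so it is the unique smallest valid adjustment set.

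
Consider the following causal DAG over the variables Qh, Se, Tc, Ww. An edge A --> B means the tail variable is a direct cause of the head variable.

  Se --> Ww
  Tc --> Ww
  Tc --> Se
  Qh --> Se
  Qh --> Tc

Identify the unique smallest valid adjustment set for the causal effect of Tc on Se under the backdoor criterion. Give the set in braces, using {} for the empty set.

Variables eligible for adjustment (non-descendants of Tc, excluding Tc and Se): {Qh}.
Backdoor paths from Tc to Se:
  P1: Tc <- Qh -> Se
The empty set is not sufficient: P1 (Tc <- Qh -> Se) has no collider blocking it and no conditioned non-collider, so it is open.
Try {Qh}:
  P1: blocked at fork node Qh ∈ conditioning set.
{Qh} contains no descendant of Tc and blocks every backdoor path.
{Qh} is the unique smallest valid adjustment set.

{Qh}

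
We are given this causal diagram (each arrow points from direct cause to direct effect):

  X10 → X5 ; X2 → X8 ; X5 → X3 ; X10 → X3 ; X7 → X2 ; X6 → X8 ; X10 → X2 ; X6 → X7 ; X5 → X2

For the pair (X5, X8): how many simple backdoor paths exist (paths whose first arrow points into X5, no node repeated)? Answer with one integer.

A backdoor path from X5 to X8 is any simple undirected path whose first edge points into X5 (i.e. leaves X5 via a parent).
Parents of X5: {X10}.
Enumerating:
  P1: X5 <- X10 -> X2 <- X7 <- X6 -> X8
  P2: X5 <- X10 -> X2 -> X8
That exhausts the simple backdoor paths. Count: 2.

2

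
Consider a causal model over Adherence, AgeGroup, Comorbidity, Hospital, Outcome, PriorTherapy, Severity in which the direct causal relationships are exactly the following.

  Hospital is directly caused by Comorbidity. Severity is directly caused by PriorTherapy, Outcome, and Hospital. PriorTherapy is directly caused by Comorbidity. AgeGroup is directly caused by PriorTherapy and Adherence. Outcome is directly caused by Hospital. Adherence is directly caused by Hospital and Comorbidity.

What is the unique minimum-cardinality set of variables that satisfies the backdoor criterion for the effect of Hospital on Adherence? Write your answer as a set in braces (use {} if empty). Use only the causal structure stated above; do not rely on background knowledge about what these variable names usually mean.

{Comorbidity}

Variables eligible for adjustment (non-descendants of Hospital, excluding Hospital and Adherence): {Comorbidity, PriorTherapy}.
Backdoor paths from Hospital to Adherence:
  P1: Hospital <- Comorbidity -> Adherence
  P2: Hospital <- Comorbidity -> PriorTherapy -> AgeGroup <- Adherence
The empty set is not sufficient: P1 (Hospital <- Comorbidity -> Adherence) has no collider blocking it and no conditioned non-collider, so it is open.
Try {Comorbidity}:
  P1: blocked at fork node Comorbidity ∈ conditioning set.
  P2: blocked at fork node Comorbidity ∈ conditioning set.
{Comorbidity} contains no descendant of Hospital and blocks every backdoor path.
No other singleton works — e.g. {PriorTherapy} leaves P1 open — so {Comorbidity} is the unique smallest valid adjustment set.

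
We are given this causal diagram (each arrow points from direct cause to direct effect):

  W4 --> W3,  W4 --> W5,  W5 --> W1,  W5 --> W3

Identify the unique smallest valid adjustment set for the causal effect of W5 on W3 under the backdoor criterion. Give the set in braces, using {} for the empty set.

Variables eligible for adjustment (non-descendants of W5, excluding W5 and W3): {W4}.
Backdoor paths from W5 to W3:
  P1: W5 <- W4 -> W3
The empty set is not sufficient: P1 (W5 <- W4 -> W3) has no collider blocking it and no conditioned non-collider, so it is open.
Try {W4}:
  P1: blocked at fork node W4 ∈ conditioning set.
{W4} contains no descendant of W5 and blocks every backdoor path.
{W4} is the unique smallest valid adjustment set.

{W4}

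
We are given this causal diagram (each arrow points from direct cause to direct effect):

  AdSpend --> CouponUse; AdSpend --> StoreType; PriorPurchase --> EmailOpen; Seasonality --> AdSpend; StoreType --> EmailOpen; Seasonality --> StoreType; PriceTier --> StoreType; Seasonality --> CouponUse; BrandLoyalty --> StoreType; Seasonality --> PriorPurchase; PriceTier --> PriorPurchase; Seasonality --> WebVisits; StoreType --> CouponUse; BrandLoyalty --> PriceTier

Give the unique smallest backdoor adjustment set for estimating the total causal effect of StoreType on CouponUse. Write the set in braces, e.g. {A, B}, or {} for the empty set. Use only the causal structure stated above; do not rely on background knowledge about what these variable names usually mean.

{AdSpend, Seasonality}

Variables eligible for adjustment (non-descendants of StoreType, excluding StoreType and CouponUse): {AdSpend, BrandLoyalty, PriceTier, PriorPurchase, Seasonality, WebVisits}.
Backdoor paths from StoreType to CouponUse:
  P1: StoreType <- Seasonality -> AdSpend -> CouponUse
  P2: StoreType <- Seasonality -> CouponUse
  P3: StoreType <- AdSpend <- Seasonality -> CouponUse
  P4: StoreType <- AdSpend -> CouponUse
  P5: StoreType <- BrandLoyalty -> PriceTier -> PriorPurchase <- Seasonality -> AdSpend -> CouponUse
  P6: StoreType <- BrandLoyalty -> PriceTier -> PriorPurchase <- Seasonality -> CouponUse
  P7: StoreType <- PriceTier -> PriorPurchase <- Seasonality -> AdSpend -> CouponUse
  P8: StoreType <- PriceTier -> PriorPurchase <- Seasonality -> CouponUse
The empty set is not sufficient: P1 (StoreType <- Seasonality -> AdSpend -> CouponUse) has no collider blocking it and no conditioned non-collider, so it is open.
Try {AdSpend, Seasonality}:
  P1: blocked at fork node Seasonality ∈ conditioning set.
  P2: blocked at fork node Seasonality ∈ conditioning set.
  P3: blocked at chain node AdSpend ∈ conditioning set.
  P4: blocked at fork node AdSpend ∈ conditioning set.
  P5: blocked at collider PriorPurchase (neither it nor any descendant is in the conditioning set).
  P6: blocked at collider PriorPurchase (neither it nor any descendant is in the conditioning set).
  P7: blocked at collider PriorPurchase (neither it nor any descendant is in the conditioning set).
  P8: blocked at collider PriorPurchase (neither it nor any descendant is in the conditioning set).
{AdSpend, Seasonality} contains no descendant of StoreType and blocks every backdoor path.
Every element of {AdSpend, Seasonality} is needed (dropping AdSpend leaves P4 open; dropping Seasonality leaves P2 open), so no proper subset is valid.
Among all size-2 subsets of the eligible variables, only {AdSpend, Seasonality} blocks every backdoor path, so it is the unique smallest valid adjustment set.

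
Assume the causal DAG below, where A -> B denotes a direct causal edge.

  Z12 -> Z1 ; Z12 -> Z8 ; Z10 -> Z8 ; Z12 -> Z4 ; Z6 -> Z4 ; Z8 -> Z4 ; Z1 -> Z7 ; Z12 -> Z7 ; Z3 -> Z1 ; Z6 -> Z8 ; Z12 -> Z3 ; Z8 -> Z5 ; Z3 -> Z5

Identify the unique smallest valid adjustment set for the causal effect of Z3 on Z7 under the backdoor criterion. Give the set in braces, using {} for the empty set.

Variables eligible for adjustment (non-descendants of Z3, excluding Z3 and Z7): {Z10, Z12, Z4, Z6, Z8}.
Backdoor paths from Z3 to Z7:
  P1: Z3 <- Z12 -> Z1 -> Z7
  P2: Z3 <- Z12 -> Z7
The empty set is not sufficient: P1 (Z3 <- Z12 -> Z1 -> Z7) has no collider blocking it and no conditioned non-collider, so it is open.
Try {Z12}:
  P1: blocked at fork node Z12 ∈ conditioning set.
  P2: blocked at fork node Z12 ∈ conditioning set.
{Z12} contains no descendant of Z3 and blocks every backdoor path.
No other singleton works — e.g. {Z10} leaves P1 open — so {Z12} is the unique smallest valid adjustment set.

{Z12}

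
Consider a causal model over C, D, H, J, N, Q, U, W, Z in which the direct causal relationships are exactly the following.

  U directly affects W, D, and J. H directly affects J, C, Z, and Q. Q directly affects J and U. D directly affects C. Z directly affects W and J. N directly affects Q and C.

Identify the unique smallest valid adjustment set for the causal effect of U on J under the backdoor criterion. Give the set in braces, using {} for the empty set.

{Q}

Variables eligible for adjustment (non-descendants of U, excluding U and J): {H, N, Q, Z}.
Backdoor paths from U to J:
  P1: U <- Q <- N -> C <- H -> Z -> J
  P2: U <- Q <- N -> C <- H -> J
  P3: U <- Q <- H -> Z -> J
  P4: U <- Q <- H -> J
  P5: U <- Q -> J
The empty set is not sufficient: P3 (U <- Q <- H -> Z -> J) has no collider blocking it and no conditioned non-collider, so it is open.
Try {Q}:
  P1: blocked at chain node Q ∈ conditioning set.
  P2: blocked at chain node Q ∈ conditioning set.
  P3: blocked at chain node Q ∈ conditioning set.
  P4: blocked at chain node Q ∈ conditioning set.
  P5: blocked at fork node Q ∈ conditioning set.
{Q} contains no descendant of U and blocks every backdoor path.
No other singleton works — e.g. {N} leaves P3 open — so {Q} is the unique smallest valid adjustment set.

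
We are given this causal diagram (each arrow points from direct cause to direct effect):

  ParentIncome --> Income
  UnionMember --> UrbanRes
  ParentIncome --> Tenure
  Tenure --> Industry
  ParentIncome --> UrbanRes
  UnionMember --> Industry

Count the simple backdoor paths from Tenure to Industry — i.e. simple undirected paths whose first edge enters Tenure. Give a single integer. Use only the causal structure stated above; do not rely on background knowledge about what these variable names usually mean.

A backdoor path from Tenure to Industry is any simple undirected path whose first edge points into Tenure (i.e. leaves Tenure via a parent).
Parents of Tenure: {ParentIncome}.
Enumerating:
  P1: Tenure <- ParentIncome -> UrbanRes <- UnionMember -> Industry
That exhausts the simple backdoor paths. Count: 1.

1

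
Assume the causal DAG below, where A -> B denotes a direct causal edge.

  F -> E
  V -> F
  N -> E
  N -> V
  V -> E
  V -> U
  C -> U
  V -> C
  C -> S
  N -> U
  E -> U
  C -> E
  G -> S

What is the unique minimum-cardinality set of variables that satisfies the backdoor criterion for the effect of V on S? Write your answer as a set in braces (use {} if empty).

Variables eligible for adjustment (non-descendants of V, excluding V and S): {G, N}.
Backdoor paths from V to S:
  P1: V <- N -> E <- C -> S
  P2: V <- N -> E -> U <- C -> S
  P3: V <- N -> U <- C -> S
  P4: V <- N -> U <- E <- C -> S
Each backdoor path contains an unconditioned collider, so every path is already blocked with the empty conditioning set:
  P1: blocked at collider E (neither it nor any descendant is in the conditioning set).
  P2: blocked at collider U (neither it nor any descendant is in the conditioning set).
  P3: blocked at collider U (neither it nor any descendant is in the conditioning set).
  P4: blocked at collider U (neither it nor any descendant is in the conditioning set).
The empty set is therefore the unique smallest valid set.

{}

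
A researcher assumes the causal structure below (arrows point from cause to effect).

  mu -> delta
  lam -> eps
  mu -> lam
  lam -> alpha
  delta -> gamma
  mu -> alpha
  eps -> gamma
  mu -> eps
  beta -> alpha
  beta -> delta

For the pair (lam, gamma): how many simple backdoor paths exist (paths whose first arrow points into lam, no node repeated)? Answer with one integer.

A backdoor path from lam to gamma is any simple undirected path whose first edge points into lam (i.e. leaves lam via a parent).
Parents of lam: {mu}.
Enumerating:
  P1: lam <- mu -> delta -> gamma
  P2: lam <- mu -> eps -> gamma
  P3: lam <- mu -> alpha <- beta -> delta -> gamma
That exhausts the simple backdoor paths. Count: 3.

3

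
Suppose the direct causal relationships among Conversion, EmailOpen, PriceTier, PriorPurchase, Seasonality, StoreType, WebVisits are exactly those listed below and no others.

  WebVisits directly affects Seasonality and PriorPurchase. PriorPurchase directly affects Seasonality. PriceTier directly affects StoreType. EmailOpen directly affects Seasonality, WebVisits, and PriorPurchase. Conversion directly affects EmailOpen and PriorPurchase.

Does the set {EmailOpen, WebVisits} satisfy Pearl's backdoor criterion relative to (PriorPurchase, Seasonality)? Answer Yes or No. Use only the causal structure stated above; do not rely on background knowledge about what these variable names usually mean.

Backdoor paths from PriorPurchase to Seasonality (paths whose first edge points into PriorPurchase):
  P1: PriorPurchase <- Conversion -> EmailOpen -> WebVisits -> Seasonality
  P2: PriorPurchase <- Conversion -> EmailOpen -> Seasonality
  P3: PriorPurchase <- EmailOpen -> WebVisits -> Seasonality
  P4: PriorPurchase <- EmailOpen -> Seasonality
  P5: PriorPurchase <- WebVisits <- EmailOpen -> Seasonality
  P6: PriorPurchase <- WebVisits -> Seasonality
Condition 1 (no descendant of PriorPurchase in the set): holds — descendants of PriorPurchase are {Seasonality}; none are in {EmailOpen, WebVisits}.
Condition 2 (every backdoor path blocked by {EmailOpen, WebVisits}):
  P1: blocked at chain node EmailOpen ∈ conditioning set.
  P2: blocked at chain node EmailOpen ∈ conditioning set.
  P3: blocked at fork node EmailOpen ∈ conditioning set.
  P4: blocked at fork node EmailOpen ∈ conditioning set.
  P5: blocked at chain node WebVisits ∈ conditioning set.
  P6: blocked at fork node WebVisits ∈ conditioning set.
{EmailOpen, WebVisits} satisfies the backdoor criterion.

Yes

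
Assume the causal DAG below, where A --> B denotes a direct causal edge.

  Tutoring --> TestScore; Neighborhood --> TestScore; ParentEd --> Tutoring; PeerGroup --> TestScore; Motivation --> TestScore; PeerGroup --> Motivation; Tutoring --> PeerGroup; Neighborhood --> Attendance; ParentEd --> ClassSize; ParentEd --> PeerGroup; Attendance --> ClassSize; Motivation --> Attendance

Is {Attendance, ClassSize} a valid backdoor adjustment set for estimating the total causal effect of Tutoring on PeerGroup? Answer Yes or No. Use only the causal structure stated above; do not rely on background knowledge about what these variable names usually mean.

No

Backdoor paths from Tutoring to PeerGroup (paths whose first edge points into Tutoring):
  P1: Tutoring <- ParentEd -> PeerGroup
  P2: Tutoring <- ParentEd -> ClassSize <- Attendance <- Neighborhood -> TestScore <- PeerGroup
  P3: Tutoring <- ParentEd -> ClassSize <- Attendance <- Neighborhood -> TestScore <- Motivation <- PeerGroup
  P4: Tutoring <- ParentEd -> ClassSize <- Attendance <- Motivation <- PeerGroup
  P5: Tutoring <- ParentEd -> ClassSize <- Attendance <- Motivation -> TestScore <- PeerGroup
Condition 1 (no descendant of Tutoring in the set): FAILS — Attendance and ClassSize are descendants of Tutoring.
Condition 2 (every backdoor path blocked by {Attendance, ClassSize}):
  P1: open — no interior node is in the conditioning set.
  P2: blocked at chain node Attendance ∈ conditioning set.
  P3: blocked at chain node Attendance ∈ conditioning set.
  P4: blocked at chain node Attendance ∈ conditioning set.
  P5: blocked at chain node Attendance ∈ conditioning set.
{Attendance, ClassSize} does not satisfy the backdoor criterion.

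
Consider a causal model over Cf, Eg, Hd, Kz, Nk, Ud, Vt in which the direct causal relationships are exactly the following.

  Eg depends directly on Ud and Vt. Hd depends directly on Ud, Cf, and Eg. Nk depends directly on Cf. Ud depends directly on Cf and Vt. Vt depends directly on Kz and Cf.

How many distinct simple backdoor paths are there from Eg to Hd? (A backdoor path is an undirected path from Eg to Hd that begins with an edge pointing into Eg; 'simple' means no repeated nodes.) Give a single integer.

A backdoor path from Eg to Hd is any simple undirected path whose first edge points into Eg (i.e. leaves Eg via a parent).
Parents of Eg: {Ud, Vt}.
Enumerating:
  P1: Eg <- Vt <- Cf -> Ud -> Hd
  P2: Eg <- Vt <- Cf -> Hd
  P3: Eg <- Vt -> Ud <- Cf -> Hd
  P4: Eg <- Vt -> Ud -> Hd
  P5: Eg <- Ud <- Cf -> Hd
  P6: Eg <- Ud <- Vt <- Cf -> Hd
  P7: Eg <- Ud -> Hd
That exhausts the simple backdoor paths. Count: 7.

7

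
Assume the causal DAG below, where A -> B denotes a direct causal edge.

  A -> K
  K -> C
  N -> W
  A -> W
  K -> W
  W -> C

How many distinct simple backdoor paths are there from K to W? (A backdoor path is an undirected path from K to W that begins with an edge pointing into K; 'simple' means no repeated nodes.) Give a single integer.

1

A backdoor path from K to W is any simple undirected path whose first edge points into K (i.e. leaves K via a parent).
Parents of K: {A}.
Enumerating:
  P1: K <- A -> W
That exhausts the simple backdoor paths. Count: 1.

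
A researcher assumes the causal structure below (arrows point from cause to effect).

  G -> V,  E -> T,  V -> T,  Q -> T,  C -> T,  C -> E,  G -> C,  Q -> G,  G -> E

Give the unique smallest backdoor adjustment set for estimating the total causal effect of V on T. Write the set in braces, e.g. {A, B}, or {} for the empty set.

{G}

Variables eligible for adjustment (non-descendants of V, excluding V and T): {C, E, G, Q}.
Backdoor paths from V to T:
  P1: V <- G <- Q -> T
  P2: V <- G -> C -> E -> T
  P3: V <- G -> C -> T
  P4: V <- G -> E <- C -> T
  P5: V <- G -> E -> T
The empty set is not sufficient: P1 (V <- G <- Q -> T) has no collider blocking it and no conditioned non-collider, so it is open.
Try {G}:
  P1: blocked at chain node G ∈ conditioning set.
  P2: blocked at fork node G ∈ conditioning set.
  P3: blocked at fork node G ∈ conditioning set.
  P4: blocked at fork node G ∈ conditioning set.
  P5: blocked at fork node G ∈ conditioning set.
{G} contains no descendant of V and blocks every backdoor path.
No other singleton works — e.g. {Q} leaves P2 open — so {G} is the unique smallest valid adjustment set.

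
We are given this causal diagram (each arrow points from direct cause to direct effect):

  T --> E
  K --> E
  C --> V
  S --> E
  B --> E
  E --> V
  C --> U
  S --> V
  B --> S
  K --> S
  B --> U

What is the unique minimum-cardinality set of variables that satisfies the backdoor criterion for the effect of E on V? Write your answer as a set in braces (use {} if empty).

{S}

Variables eligible for adjustment (non-descendants of E, excluding E and V): {B, C, K, S, T, U}.
Backdoor paths from E to V:
  P1: E <- K -> S <- B -> U <- C -> V
  P2: E <- K -> S -> V
  P3: E <- B -> S -> V
  P4: E <- B -> U <- C -> V
  P5: E <- S <- B -> U <- C -> V
  P6: E <- S -> V
The empty set is not sufficient: P2 (E <- K -> S -> V) has no collider blocking it and no conditioned non-collider, so it is open.
Try {S}:
  P1: blocked at collider U (neither it nor any descendant is in the conditioning set).
  P2: blocked at chain node S ∈ conditioning set.
  P3: blocked at chain node S ∈ conditioning set.
  P4: blocked at collider U (neither it nor any descendant is in the conditioning set).
  P5: blocked at chain node S ∈ conditioning set.
  P6: blocked at fork node S ∈ conditioning set.
{S} contains no descendant of E and blocks every backdoor path.
No other singleton works — e.g. {K} leaves P3 open — so {S} is the unique smallest valid adjustment set.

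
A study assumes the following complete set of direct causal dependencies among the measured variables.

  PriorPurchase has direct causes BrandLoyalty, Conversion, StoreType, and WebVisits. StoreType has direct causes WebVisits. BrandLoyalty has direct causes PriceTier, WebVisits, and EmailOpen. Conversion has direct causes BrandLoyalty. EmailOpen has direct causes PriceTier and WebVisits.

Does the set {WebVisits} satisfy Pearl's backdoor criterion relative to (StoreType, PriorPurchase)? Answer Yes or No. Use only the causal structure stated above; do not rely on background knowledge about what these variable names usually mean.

Backdoor paths from StoreType to PriorPurchase (paths whose first edge points into StoreType):
  P1: StoreType <- WebVisits -> EmailOpen <- PriceTier -> BrandLoyalty -> Conversion -> PriorPurchase
  P2: StoreType <- WebVisits -> EmailOpen <- PriceTier -> BrandLoyalty -> PriorPurchase
  P3: StoreType <- WebVisits -> EmailOpen -> BrandLoyalty -> Conversion -> PriorPurchase
  P4: StoreType <- WebVisits -> EmailOpen -> BrandLoyalty -> PriorPurchase
  P5: StoreType <- WebVisits -> BrandLoyalty -> Conversion -> PriorPurchase
  P6: StoreType <- WebVisits -> BrandLoyalty -> PriorPurchase
  P7: StoreType <- WebVisits -> PriorPurchase
Condition 1 (no descendant of StoreType in the set): holds — descendants of StoreType are {PriorPurchase}; none are in {WebVisits}.
Condition 2 (every backdoor path blocked by {WebVisits}):
  P1: blocked at fork node WebVisits ∈ conditioning set.
  P2: blocked at fork node WebVisits ∈ conditioning set.
  P3: blocked at fork node WebVisits ∈ conditioning set.
  P4: blocked at fork node WebVisits ∈ conditioning set.
  P5: blocked at fork node WebVisits ∈ conditioning set.
  P6: blocked at fork node WebVisits ∈ conditioning set.
  P7: blocked at fork node WebVisits ∈ conditioning set.
{WebVisits} satisfies the backdoor criterion.

Yes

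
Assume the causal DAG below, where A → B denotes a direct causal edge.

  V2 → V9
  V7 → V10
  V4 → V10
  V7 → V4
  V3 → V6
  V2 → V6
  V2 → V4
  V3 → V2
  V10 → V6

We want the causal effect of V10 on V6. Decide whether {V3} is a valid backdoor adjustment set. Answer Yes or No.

No

Backdoor paths from V10 to V6 (paths whose first edge points into V10):
  P1: V10 <- V7 -> V4 <- V2 <- V3 -> V6
  P2: V10 <- V7 -> V4 <- V2 -> V6
  P3: V10 <- V4 <- V2 <- V3 -> V6
  P4: V10 <- V4 <- V2 -> V6
Condition 1 (no descendant of V10 in the set): holds — descendants of V10 are {V6}; none are in {V3}.
Condition 2 (every backdoor path blocked by {V3}):
  P1: blocked at collider V4 (neither it nor any descendant is in the conditioning set).
  P2: blocked at collider V4 (neither it nor any descendant is in the conditioning set).
  P3: blocked at fork node V3 ∈ conditioning set.
  P4: open — no interior node is in the conditioning set.
{V3} does not satisfy the backdoor criterion.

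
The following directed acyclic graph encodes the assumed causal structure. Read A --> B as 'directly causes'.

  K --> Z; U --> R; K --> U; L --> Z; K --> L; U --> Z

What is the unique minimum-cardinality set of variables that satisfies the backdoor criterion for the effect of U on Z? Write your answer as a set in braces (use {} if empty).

Variables eligible for adjustment (non-descendants of U, excluding U and Z): {K, L}.
Backdoor paths from U to Z:
  P1: U <- K -> L -> Z
  P2: U <- K -> Z
The empty set is not sufficient: P1 (U <- K -> L -> Z) has no collider blocking it and no conditioned non-collider, so it is open.
Try {K}:
  P1: blocked at fork node K ∈ conditioning set.
  P2: blocked at fork node K ∈ conditioning set.
{K} contains no descendant of U and blocks every backdoor path.
No other singleton works — e.g. {L} leaves P2 open — so {K} is the unique smallest valid adjustment set.

{K}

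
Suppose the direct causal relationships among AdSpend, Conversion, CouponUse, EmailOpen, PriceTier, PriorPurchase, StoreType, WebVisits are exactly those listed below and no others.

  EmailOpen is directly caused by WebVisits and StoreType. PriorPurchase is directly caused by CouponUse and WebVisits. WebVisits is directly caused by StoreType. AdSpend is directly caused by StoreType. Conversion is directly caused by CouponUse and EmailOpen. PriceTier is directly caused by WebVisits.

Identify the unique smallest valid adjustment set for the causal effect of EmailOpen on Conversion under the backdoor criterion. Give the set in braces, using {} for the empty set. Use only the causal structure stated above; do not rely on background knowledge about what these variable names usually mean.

{}

Variables eligible for adjustment (non-descendants of EmailOpen, excluding EmailOpen and Conversion): {AdSpend, CouponUse, PriceTier, PriorPurchase, StoreType, WebVisits}.
Backdoor paths from EmailOpen to Conversion:
  P1: EmailOpen <- StoreType -> WebVisits -> PriorPurchase <- CouponUse -> Conversion
  P2: EmailOpen <- WebVisits -> PriorPurchase <- CouponUse -> Conversion
Each backdoor path contains an unconditioned collider, so every path is already blocked with the empty conditioning set:
  P1: blocked at collider PriorPurchase (neither it nor any descendant is in the conditioning set).
  P2: blocked at collider PriorPurchase (neither it nor any descendant is in the conditioning set).
The empty set is therefore the unique smallest valid set.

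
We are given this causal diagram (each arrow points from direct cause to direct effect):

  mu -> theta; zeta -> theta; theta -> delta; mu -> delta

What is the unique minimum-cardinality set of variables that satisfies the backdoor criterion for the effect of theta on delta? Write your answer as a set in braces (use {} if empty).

{mu}

Variables eligible for adjustment (non-descendants of theta, excluding theta and delta): {mu, zeta}.
Backdoor paths from theta to delta:
  P1: theta <- mu -> delta
The empty set is not sufficient: P1 (theta <- mu -> delta) has no collider blocking it and no conditioned non-collider, so it is open.
Try {mu}:
  P1: blocked at fork node mu ∈ conditioning set.
{mu} contains no descendant of theta and blocks every backdoor path.
No other singleton works — e.g. {zeta} leaves P1 open — so {mu} is the unique smallest valid adjustment set.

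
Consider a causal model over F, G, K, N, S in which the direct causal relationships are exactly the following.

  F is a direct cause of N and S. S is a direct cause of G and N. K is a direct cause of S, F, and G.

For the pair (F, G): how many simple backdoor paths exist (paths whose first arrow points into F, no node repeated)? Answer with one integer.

A backdoor path from F to G is any simple undirected path whose first edge points into F (i.e. leaves F via a parent).
Parents of F: {K}.
Enumerating:
  P1: F <- K -> S -> G
  P2: F <- K -> G
That exhausts the simple backdoor paths. Count: 2.

2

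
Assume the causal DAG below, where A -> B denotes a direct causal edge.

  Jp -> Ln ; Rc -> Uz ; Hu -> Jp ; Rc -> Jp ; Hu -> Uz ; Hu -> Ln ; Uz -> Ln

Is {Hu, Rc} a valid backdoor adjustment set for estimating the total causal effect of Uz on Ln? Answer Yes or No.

Backdoor paths from Uz to Ln (paths whose first edge points into Uz):
  P1: Uz <- Rc -> Jp <- Hu -> Ln
  P2: Uz <- Rc -> Jp -> Ln
  P3: Uz <- Hu -> Jp -> Ln
  P4: Uz <- Hu -> Ln
Condition 1 (no descendant of Uz in the set): holds — descendants of Uz are {Ln}; none are in {Hu, Rc}.
Condition 2 (every backdoor path blocked by {Hu, Rc}):
  P1: blocked at fork node Rc ∈ conditioning set.
  P2: blocked at fork node Rc ∈ conditioning set.
  P3: blocked at fork node Hu ∈ conditioning set.
  P4: blocked at fork node Hu ∈ conditioning set.
{Hu, Rc} satisfies the backdoor criterion.

Yes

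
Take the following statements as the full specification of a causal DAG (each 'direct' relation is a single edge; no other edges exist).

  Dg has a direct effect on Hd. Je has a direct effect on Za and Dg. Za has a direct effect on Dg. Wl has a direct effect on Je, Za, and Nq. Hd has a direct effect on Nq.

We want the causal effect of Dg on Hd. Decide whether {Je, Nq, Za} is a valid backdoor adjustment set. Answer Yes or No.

No

Backdoor paths from Dg to Hd (paths whose first edge points into Dg):
  P1: Dg <- Je <- Wl -> Nq <- Hd
  P2: Dg <- Je -> Za <- Wl -> Nq <- Hd
  P3: Dg <- Za <- Wl -> Nq <- Hd
  P4: Dg <- Za <- Je <- Wl -> Nq <- Hd
Condition 1 (no descendant of Dg in the set): FAILS — Nq is a descendant of Dg.
Condition 2 (every backdoor path blocked by {Je, Nq, Za}):
  P1: blocked at chain node Je ∈ conditioning set.
  P2: blocked at fork node Je ∈ conditioning set.
  P3: blocked at chain node Za ∈ conditioning set.
  P4: blocked at chain node Za ∈ conditioning set.
{Je, Nq, Za} does not satisfy the backdoor criterion.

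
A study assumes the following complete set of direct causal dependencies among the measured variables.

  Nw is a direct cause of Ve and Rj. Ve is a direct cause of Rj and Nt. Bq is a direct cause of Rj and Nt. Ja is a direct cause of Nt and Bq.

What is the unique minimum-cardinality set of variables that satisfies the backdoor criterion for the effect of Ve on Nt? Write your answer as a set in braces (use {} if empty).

{}

Variables eligible for adjustment (non-descendants of Ve, excluding Ve and Nt): {Bq, Ja, Nw}.
Backdoor paths from Ve to Nt:
  P1: Ve <- Nw -> Rj <- Bq <- Ja -> Nt
  P2: Ve <- Nw -> Rj <- Bq -> Nt
Each backdoor path contains an unconditioned collider, so every path is already blocked with the empty conditioning set:
  P1: blocked at collider Rj (neither it nor any descendant is in the conditioning set).
  P2: blocked at collider Rj (neither it nor any descendant is in the conditioning set).
The empty set is therefore the unique smallest valid set.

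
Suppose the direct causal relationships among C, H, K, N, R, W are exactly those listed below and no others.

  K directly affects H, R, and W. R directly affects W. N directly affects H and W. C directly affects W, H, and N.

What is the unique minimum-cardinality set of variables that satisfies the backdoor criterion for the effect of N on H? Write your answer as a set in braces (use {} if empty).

{C}

Variables eligible for adjustment (non-descendants of N, excluding N and H): {C, K, R}.
Backdoor paths from N to H:
  P1: N <- C -> H
  P2: N <- C -> W <- K -> H
  P3: N <- C -> W <- R <- K -> H
The empty set is not sufficient: P1 (N <- C -> H) has no collider blocking it and no conditioned non-collider, so it is open.
Try {C}:
  P1: blocked at fork node C ∈ conditioning set.
  P2: blocked at fork node C ∈ conditioning set.
  P3: blocked at fork node C ∈ conditioning set.
{C} contains no descendant of N and blocks every backdoor path.
No other singleton works — e.g. {K} leaves P1 open — so {C} is the unique smallest valid adjustment set.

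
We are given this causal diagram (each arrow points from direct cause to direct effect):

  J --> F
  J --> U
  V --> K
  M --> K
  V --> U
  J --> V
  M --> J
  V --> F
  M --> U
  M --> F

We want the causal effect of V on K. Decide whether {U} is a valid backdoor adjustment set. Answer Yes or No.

No

Backdoor paths from V to K (paths whose first edge points into V):
  P1: V <- J <- M -> K
  P2: V <- J -> U <- M -> K
  P3: V <- J -> F <- M -> K
Condition 1 (no descendant of V in the set): FAILS — U is a descendant of V.
Condition 2 (every backdoor path blocked by {U}):
  P1: open — no interior node is in the conditioning set.
  P2: open — collider(s) U are conditioned on (or have a conditioned descendant) and no non-collider on the path is in the set.
  P3: blocked at collider F (neither it nor any descendant is in the conditioning set).
{U} does not satisfy the backdoor criterion.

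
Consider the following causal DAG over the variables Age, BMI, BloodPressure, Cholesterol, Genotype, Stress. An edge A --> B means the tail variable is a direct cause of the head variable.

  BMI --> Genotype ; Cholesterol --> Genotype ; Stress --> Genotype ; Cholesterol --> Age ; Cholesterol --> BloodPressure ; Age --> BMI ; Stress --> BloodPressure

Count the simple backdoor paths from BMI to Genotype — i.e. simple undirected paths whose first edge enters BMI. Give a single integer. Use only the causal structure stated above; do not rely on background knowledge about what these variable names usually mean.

A backdoor path from BMI to Genotype is any simple undirected path whose first edge points into BMI (i.e. leaves BMI via a parent).
Parents of BMI: {Age}.
Enumerating:
  P1: BMI <- Age <- Cholesterol -> Genotype
  P2: BMI <- Age <- Cholesterol -> BloodPressure <- Stress -> Genotype
That exhausts the simple backdoor paths. Count: 2.

2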